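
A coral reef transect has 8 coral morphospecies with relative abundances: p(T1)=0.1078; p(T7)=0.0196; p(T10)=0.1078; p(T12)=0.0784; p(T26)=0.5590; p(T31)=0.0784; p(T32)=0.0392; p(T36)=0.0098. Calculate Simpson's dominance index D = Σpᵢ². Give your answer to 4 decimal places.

0.3500

D = 0.1078² + 0.0196² + 0.1078² + 0.0784² + 0.559² + 0.0784² + 0.0392² + 0.0098² = 0.011621 + 0.000384 + 0.011621 + 0.006147 + 0.312481 + 0.006147 + 0.001537 + 0.000096 = 0.350033 (working shown to 6 dp, full precision carried).
To 4 decimal places, D = 0.3500.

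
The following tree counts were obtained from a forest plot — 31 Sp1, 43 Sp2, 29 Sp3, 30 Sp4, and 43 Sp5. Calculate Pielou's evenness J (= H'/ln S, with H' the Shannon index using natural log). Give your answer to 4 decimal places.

Total N = 31+43+29+30+43 = 176, so the proportions are 0.176136, 0.244318, 0.164773, 0.170455, 0.244318 (working shown to 6 dp, full precision carried).
H' = −Σ pᵢ ln pᵢ = −((-0.305860) + (-0.344314) + (-0.297116) + (-0.301583) + (-0.344314)) = 1.593187.
With S = 5 species, ln S = 1.609438, so J = 1.593187/1.609438 = 0.989903, i.e. 0.9899 to 4 decimal places.

0.9899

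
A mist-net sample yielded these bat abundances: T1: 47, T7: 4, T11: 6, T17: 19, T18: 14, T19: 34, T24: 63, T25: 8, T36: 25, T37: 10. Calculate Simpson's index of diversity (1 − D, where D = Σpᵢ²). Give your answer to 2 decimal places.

0.83

Total N = 47+4+6+19+14+34+63+8+25+10 = 230, so the proportions are 0.2043, 0.0174, 0.0261, 0.0826, 0.0609, 0.1478, 0.2739, 0.0348, 0.1087, 0.0435 (working shown to 4 dp, full precision carried).
D = 0.2043² + 0.0174² + 0.0261² + 0.0826² + 0.0609² + 0.1478² + 0.2739² + 0.0348² + 0.1087² + 0.0435² = 0.0418 + 0.0003 + 0.0007 + 0.0068 + 0.0037 + 0.0219 + 0.0750 + 0.0012 + 0.0118 + 0.0019 = 0.1651.
So 1 − D = 0.8349, i.e. 0.83 to 2 decimal places.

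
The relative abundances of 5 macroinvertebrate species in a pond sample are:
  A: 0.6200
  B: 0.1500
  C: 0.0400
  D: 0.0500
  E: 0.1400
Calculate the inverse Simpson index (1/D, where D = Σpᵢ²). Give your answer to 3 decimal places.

2.322

D = 0.62² + 0.15² + 0.04² + 0.05² + 0.14² = 0.384400 + 0.022500 + 0.001600 + 0.002500 + 0.019600 = 0.430600 (working shown to 6 dp, full precision carried).
So 1/D = 2.32234, i.e. 2.322 to 3 decimal places.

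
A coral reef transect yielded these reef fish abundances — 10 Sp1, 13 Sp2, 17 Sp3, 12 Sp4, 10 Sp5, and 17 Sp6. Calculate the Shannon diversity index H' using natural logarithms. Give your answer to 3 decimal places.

1.768

Total N = 10+13+17+12+10+17 = 79, so the proportions are 0.12658, 0.16456, 0.21519, 0.1519, 0.12658, 0.21519 (working shown to 5 dp, full precision carried).
Each pᵢ ln pᵢ term: 0.12658×(-2.06686)=-0.26163, 0.16456×(-1.80450)=-0.29694, 0.21519×(-1.53623)=-0.33058, 0.1519×(-1.88454)=-0.28626, 0.12658×(-2.06686)=-0.26163, 0.21519×(-1.53623)=-0.33058.
Sum = -1.76762, so H' = 1.768.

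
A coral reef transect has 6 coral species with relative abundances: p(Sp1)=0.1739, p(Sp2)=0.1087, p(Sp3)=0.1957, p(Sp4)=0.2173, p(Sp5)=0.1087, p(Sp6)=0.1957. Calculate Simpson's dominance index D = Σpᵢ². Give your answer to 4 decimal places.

D = 0.1739² + 0.1087² + 0.1957² + 0.2173² + 0.1087² + 0.1957² = 0.030241 + 0.011816 + 0.038298 + 0.047219 + 0.011816 + 0.038298 = 0.177689 (working shown to 6 dp, full precision carried).
To 4 decimal places, D = 0.1777.

0.1777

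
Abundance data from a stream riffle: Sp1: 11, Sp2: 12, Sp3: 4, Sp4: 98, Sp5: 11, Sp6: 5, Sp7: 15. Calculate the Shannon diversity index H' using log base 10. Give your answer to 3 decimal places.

Total N = 11+12+4+98+11+5+15 = 156, so the proportions are 0.07051, 0.07692, 0.02564, 0.62821, 0.07051, 0.03205, 0.09615 (working shown to 5 dp, full precision carried).
Each pᵢ log₁₀ pᵢ term: 0.07051×(-1.15173)=-0.08121, 0.07692×(-1.11394)=-0.08569, 0.02564×(-1.59106)=-0.04080, 0.62821×(-0.20190)=-0.12683, 0.07051×(-1.15173)=-0.08121, 0.03205×(-1.49415)=-0.04789, 0.09615×(-1.01703)=-0.09779.
Sum = -0.56142, so H' = 0.561.

0.561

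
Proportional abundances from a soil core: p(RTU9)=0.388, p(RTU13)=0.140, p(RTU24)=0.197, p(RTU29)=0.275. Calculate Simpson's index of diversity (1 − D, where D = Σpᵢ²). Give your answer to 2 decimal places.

0.72

D = 0.388² + 0.14² + 0.197² + 0.275² = 0.1505 + 0.0196 + 0.0388 + 0.0756 = 0.2846 (working shown to 4 dp, full precision carried).
So 1 − D = 0.7154, i.e. 0.72 to 2 decimal places.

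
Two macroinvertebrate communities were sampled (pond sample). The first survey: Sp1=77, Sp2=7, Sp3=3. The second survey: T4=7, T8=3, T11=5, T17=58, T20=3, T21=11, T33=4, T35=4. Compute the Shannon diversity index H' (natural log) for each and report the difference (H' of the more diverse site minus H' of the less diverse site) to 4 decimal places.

0.9561

The first survey: N=87, proportions 0.885057, 0.08046, 0.034483, giving H' = 0.426940 (working shown to 6 dp, full precision carried).
The second survey: N=95, proportions 0.073684, 0.031579, 0.052632, 0.610526, 0.031579, 0.115789, 0.042105, 0.042105, giving H' = 1.383002.
Difference = |0.426940 − 1.383002| = 0.956062, i.e. 0.9561 to 4 decimal places.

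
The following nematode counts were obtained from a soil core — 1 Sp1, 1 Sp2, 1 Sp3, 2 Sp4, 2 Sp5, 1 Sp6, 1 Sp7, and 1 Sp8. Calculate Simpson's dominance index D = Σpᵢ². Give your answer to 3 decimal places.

Total N = 1+1+1+2+2+1+1+1 = 10, so the proportions are 0.1, 0.1, 0.1, 0.2, 0.2, 0.1, 0.1, 0.1 (working shown to 5 dp, full precision carried).
D = 0.1² + 0.1² + 0.1² + 0.2² + 0.2² + 0.1² + 0.1² + 0.1² = 0.01000 + 0.01000 + 0.01000 + 0.04000 + 0.04000 + 0.01000 + 0.01000 + 0.01000 = 0.14000.
To 3 decimal places, D = 0.140.

0.140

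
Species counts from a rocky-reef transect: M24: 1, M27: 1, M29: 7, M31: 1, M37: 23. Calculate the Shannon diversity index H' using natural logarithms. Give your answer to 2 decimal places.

Total N = 1+1+7+1+23 = 33, so the proportions are 0.0303, 0.0303, 0.2121, 0.0303, 0.697 (working shown to 4 dp, full precision carried).
Each pᵢ ln pᵢ term: 0.0303×(-3.4965)=-0.1060, 0.0303×(-3.4965)=-0.1060, 0.2121×(-1.5506)=-0.3289, 0.0303×(-3.4965)=-0.1060, 0.697×(-0.3610)=-0.2516.
Sum = -0.8984, so H' = 0.90.

0.90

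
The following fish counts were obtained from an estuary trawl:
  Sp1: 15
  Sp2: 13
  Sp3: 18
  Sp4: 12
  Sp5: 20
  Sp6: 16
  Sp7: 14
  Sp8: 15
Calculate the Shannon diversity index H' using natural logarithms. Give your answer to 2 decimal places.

2.07

Total N = 15+13+18+12+20+16+14+15 = 123, so the proportions are 0.122, 0.1057, 0.1463, 0.0976, 0.1626, 0.1301, 0.1138, 0.122 (working shown to 4 dp, full precision carried).
Each pᵢ ln pᵢ term: 0.122×(-2.1041)=-0.2566, 0.1057×(-2.2472)=-0.2375, 0.1463×(-1.9218)=-0.2812, 0.0976×(-2.3273)=-0.2271, 0.1626×(-1.8165)=-0.2954, 0.1301×(-2.0396)=-0.2653, 0.1138×(-2.1731)=-0.2473, 0.122×(-2.1041)=-0.2566.
Sum = -2.0670, so H' = 2.07.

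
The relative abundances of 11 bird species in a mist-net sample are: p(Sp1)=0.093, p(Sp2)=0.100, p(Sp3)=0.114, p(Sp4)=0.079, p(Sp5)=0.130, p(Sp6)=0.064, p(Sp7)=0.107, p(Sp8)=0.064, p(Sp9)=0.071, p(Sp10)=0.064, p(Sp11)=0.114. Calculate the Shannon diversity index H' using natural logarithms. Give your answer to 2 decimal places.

2.37

Each pᵢ ln pᵢ term (working shown to 4 dp, full precision carried): 0.093×(-2.3752)=-0.2209, 0.1×(-2.3026)=-0.2303, 0.114×(-2.1716)=-0.2476, 0.079×(-2.5383)=-0.2005, 0.13×(-2.0402)=-0.2652, 0.064×(-2.7489)=-0.1759, 0.107×(-2.2349)=-0.2391, 0.064×(-2.7489)=-0.1759, 0.071×(-2.6451)=-0.1878, 0.064×(-2.7489)=-0.1759, 0.114×(-2.1716)=-0.2476.
Sum = -2.3667, so H' = 2.37.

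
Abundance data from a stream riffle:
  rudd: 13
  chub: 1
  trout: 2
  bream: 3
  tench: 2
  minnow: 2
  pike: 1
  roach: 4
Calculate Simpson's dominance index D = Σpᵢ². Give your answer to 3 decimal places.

0.265

Total N = 13+1+2+3+2+2+1+4 = 28, so the proportions are 0.46429, 0.03571, 0.07143, 0.10714, 0.07143, 0.07143, 0.03571, 0.14286 (working shown to 5 dp, full precision carried).
D = 0.46429² + 0.03571² + 0.07143² + 0.10714² + 0.07143² + 0.07143² + 0.03571² + 0.14286² = 0.21556 + 0.00128 + 0.00510 + 0.01148 + 0.00510 + 0.00510 + 0.00128 + 0.02041 = 0.26531.
To 3 decimal places, D = 0.265.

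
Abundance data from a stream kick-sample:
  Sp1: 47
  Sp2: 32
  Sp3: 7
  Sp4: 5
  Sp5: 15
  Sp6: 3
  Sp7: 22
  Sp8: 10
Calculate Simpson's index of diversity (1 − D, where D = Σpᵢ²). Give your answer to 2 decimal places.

Total N = 47+32+7+5+15+3+22+10 = 141, so the proportions are 0.3333, 0.227, 0.0496, 0.0355, 0.1064, 0.0213, 0.156, 0.0709 (working shown to 4 dp, full precision carried).
D = 0.3333² + 0.227² + 0.0496² + 0.0355² + 0.1064² + 0.0213² + 0.156² + 0.0709² = 0.1111 + 0.0515 + 0.0025 + 0.0013 + 0.0113 + 0.0005 + 0.0243 + 0.0050 = 0.2075.
So 1 − D = 0.7925, i.e. 0.79 to 2 decimal places.

0.79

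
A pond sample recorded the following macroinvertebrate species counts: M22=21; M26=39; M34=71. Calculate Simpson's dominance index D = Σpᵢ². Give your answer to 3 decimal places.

0.408

Total N = 21+39+71 = 131, so the proportions are 0.16031, 0.29771, 0.54198 (working shown to 5 dp, full precision carried).
D = 0.16031² + 0.29771² + 0.54198² = 0.02570 + 0.08863 + 0.29375 = 0.40808.
To 3 decimal places, D = 0.408.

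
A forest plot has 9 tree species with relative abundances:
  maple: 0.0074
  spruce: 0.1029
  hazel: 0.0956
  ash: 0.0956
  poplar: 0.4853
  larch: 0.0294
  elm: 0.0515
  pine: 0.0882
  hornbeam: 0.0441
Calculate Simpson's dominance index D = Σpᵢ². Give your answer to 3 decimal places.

0.278

D = 0.0074² + 0.1029² + 0.0956² + 0.0956² + 0.4853² + 0.0294² + 0.0515² + 0.0882² + 0.0441² = 0.00005 + 0.01059 + 0.00914 + 0.00914 + 0.23552 + 0.00086 + 0.00265 + 0.00778 + 0.00194 = 0.27768 (working shown to 5 dp, full precision carried).
To 3 decimal places, D = 0.278.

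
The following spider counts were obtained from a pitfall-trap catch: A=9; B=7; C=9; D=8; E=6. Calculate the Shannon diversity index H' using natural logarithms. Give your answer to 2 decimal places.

1.60

Total N = 9+7+9+8+6 = 39, so the proportions are 0.2308, 0.1795, 0.2308, 0.2051, 0.1538 (working shown to 4 dp, full precision carried).
Each pᵢ ln pᵢ term: 0.2308×(-1.4663)=-0.3384, 0.1795×(-1.7177)=-0.3083, 0.2308×(-1.4663)=-0.3384, 0.2051×(-1.5841)=-0.3249, 0.1538×(-1.8718)=-0.2880.
Sum = -1.5980, so H' = 1.60.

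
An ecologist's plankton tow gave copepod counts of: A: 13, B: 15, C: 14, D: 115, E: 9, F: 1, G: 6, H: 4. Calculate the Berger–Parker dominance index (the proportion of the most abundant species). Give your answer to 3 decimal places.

Total N = 13+15+14+115+9+1+6+4 = 177, so the proportions are 0.07345, 0.08475, 0.0791, 0.64972, 0.05085, 0.00565, 0.0339, 0.0226 (working shown to 5 dp, full precision carried).
The largest proportion is 0.64972, i.e. d = 0.650 to 3 decimal places.

0.650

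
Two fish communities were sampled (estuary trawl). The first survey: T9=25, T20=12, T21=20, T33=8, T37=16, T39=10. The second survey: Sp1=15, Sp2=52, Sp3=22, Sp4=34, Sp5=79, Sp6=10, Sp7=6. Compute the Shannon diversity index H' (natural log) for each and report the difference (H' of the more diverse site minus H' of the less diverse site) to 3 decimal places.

The first survey: N=91, proportions 0.27473, 0.13187, 0.21978, 0.08791, 0.17582, 0.10989, giving H' = 1.71714 (working shown to 5 dp, full precision carried).
The second survey: N=218, proportions 0.06881, 0.23853, 0.10092, 0.15596, 0.36239, 0.04587, 0.02752, giving H' = 1.65538.
Difference = |1.71714 − 1.65538| = 0.06176, i.e. 0.062 to 3 decimal places.

0.062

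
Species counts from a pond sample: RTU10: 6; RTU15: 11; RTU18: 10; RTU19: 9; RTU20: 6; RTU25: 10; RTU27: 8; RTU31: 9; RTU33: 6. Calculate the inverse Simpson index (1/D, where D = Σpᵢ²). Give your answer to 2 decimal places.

Total N = 6+11+10+9+6+10+8+9+6 = 75, so the proportions are 0.08, 0.146667, 0.133333, 0.12, 0.08, 0.133333, 0.106667, 0.12, 0.08 (working shown to 6 dp, full precision carried).
D = 0.08² + 0.146667² + 0.133333² + 0.12² + 0.08² + 0.133333² + 0.106667² + 0.12² + 0.08² = 0.006400 + 0.021511 + 0.017778 + 0.014400 + 0.006400 + 0.017778 + 0.011378 + 0.014400 + 0.006400 = 0.116444.
So 1/D = 8.5878, i.e. 8.59 to 2 decimal places.

8.59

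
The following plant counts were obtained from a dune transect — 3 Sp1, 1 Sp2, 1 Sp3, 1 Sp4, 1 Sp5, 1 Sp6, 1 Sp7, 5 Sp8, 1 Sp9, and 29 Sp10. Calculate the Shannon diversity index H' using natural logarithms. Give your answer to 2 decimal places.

Total N = 3+1+1+1+1+1+1+5+1+29 = 44, so the proportions are 0.0682, 0.0227, 0.0227, 0.0227, 0.0227, 0.0227, 0.0227, 0.1136, 0.0227, 0.6591 (working shown to 4 dp, full precision carried).
Each pᵢ ln pᵢ term: 0.0682×(-2.6856)=-0.1831, 0.0227×(-3.7842)=-0.0860, 0.0227×(-3.7842)=-0.0860, 0.0227×(-3.7842)=-0.0860, 0.0227×(-3.7842)=-0.0860, 0.0227×(-3.7842)=-0.0860, 0.0227×(-3.7842)=-0.0860, 0.1136×(-2.1748)=-0.2471, 0.0227×(-3.7842)=-0.0860, 0.6591×(-0.4169)=-0.2748.
Sum = -1.3070, so H' = 1.31.

1.31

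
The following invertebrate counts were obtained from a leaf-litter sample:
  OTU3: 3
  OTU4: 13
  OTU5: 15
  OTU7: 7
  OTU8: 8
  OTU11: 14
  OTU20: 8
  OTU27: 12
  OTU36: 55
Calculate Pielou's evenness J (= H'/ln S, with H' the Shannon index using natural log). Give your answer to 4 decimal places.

0.8458

Total N = 3+13+15+7+8+14+8+12+55 = 135, so the proportions are 0.022222, 0.096296, 0.111111, 0.051852, 0.059259, 0.103704, 0.059259, 0.088889, 0.407407 (working shown to 6 dp, full precision carried).
H' = −Σ pᵢ ln pᵢ = −((-0.084592) + (-0.225365) + (-0.244136) + (-0.153449) + (-0.167457) + (-0.235015) + (-0.167457) + (-0.215144) + (-0.365828)) = 1.858442.
With S = 9 species, ln S = 2.197225, so J = 1.858442/2.197225 = 0.845814, i.e. 0.8458 to 4 decimal places.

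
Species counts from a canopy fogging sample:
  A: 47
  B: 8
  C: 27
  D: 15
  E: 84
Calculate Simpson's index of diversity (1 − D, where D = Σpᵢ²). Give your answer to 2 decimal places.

Total N = 47+8+27+15+84 = 181, so the proportions are 0.2597, 0.0442, 0.1492, 0.0829, 0.4641 (working shown to 4 dp, full precision carried).
D = 0.2597² + 0.0442² + 0.1492² + 0.0829² + 0.4641² = 0.0674 + 0.0020 + 0.0223 + 0.0069 + 0.2154 = 0.3139.
So 1 − D = 0.6861, i.e. 0.69 to 2 decimal places.

0.69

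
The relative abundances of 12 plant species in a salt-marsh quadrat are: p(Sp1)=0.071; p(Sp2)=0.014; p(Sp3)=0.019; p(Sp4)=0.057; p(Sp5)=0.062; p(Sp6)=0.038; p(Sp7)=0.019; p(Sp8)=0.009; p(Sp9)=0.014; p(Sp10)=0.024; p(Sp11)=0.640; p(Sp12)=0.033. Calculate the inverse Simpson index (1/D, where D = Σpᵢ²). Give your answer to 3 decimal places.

D = 0.071² + 0.014² + 0.019² + 0.057² + 0.062² + 0.038² + 0.019² + 0.009² + 0.014² + 0.024² + 0.64² + 0.033² = 0.005041 + 0.000196 + 0.000361 + 0.003249 + 0.003844 + 0.001444 + 0.000361 + 0.000081 + 0.000196 + 0.000576 + 0.409600 + 0.001089 = 0.426038 (working shown to 6 dp, full precision carried).
So 1/D = 2.34721, i.e. 2.347 to 3 decimal places.

2.347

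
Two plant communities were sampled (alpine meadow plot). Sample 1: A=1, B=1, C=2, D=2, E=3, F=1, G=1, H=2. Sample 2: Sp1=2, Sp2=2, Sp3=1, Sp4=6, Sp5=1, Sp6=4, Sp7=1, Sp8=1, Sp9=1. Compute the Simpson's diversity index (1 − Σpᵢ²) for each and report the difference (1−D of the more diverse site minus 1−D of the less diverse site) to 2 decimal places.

Sample 1: N=13, proportions 0.07692, 0.07692, 0.15385, 0.15385, 0.23077, 0.07692, 0.07692, 0.15385, giving 1−D = 0.85207 (working shown to 5 dp, full precision carried).
Sample 2: N=19, proportions 0.10526, 0.10526, 0.05263, 0.31579, 0.05263, 0.21053, 0.05263, 0.05263, 0.05263, giving 1−D = 0.81994.
Difference = |0.85207 − 0.81994| = 0.03213, i.e. 0.03 to 2 decimal places.

0.03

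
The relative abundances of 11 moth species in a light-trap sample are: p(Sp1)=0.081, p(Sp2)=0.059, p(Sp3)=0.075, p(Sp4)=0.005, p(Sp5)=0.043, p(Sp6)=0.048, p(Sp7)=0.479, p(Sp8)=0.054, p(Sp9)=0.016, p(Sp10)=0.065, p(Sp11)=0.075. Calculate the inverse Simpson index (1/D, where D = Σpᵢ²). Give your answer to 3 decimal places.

3.812

D = 0.081² + 0.059² + 0.075² + 0.005² + 0.043² + 0.048² + 0.479² + 0.054² + 0.016² + 0.065² + 0.075² = 0.0065610 + 0.0034810 + 0.0056250 + 0.0000250 + 0.0018490 + 0.0023040 + 0.2294410 + 0.0029160 + 0.0002560 + 0.0042250 + 0.0056250 = 0.2623080 (working shown to 7 dp, full precision carried).
So 1/D = 3.81231, i.e. 3.812 to 3 decimal places.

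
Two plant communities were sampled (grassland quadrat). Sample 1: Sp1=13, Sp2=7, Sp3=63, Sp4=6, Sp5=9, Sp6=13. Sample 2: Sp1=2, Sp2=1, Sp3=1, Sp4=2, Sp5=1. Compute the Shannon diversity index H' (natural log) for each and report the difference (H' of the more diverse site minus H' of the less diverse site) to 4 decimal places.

0.1903

Sample 1: N=111, proportions 0.117117, 0.063063, 0.567568, 0.054054, 0.081081, 0.117117, giving H' = 1.359502 (working shown to 6 dp, full precision carried).
Sample 2: N=7, proportions 0.285714, 0.142857, 0.142857, 0.285714, 0.142857, giving H' = 1.549826.
Difference = |1.359502 − 1.549826| = 0.190324, i.e. 0.1903 to 4 decimal places.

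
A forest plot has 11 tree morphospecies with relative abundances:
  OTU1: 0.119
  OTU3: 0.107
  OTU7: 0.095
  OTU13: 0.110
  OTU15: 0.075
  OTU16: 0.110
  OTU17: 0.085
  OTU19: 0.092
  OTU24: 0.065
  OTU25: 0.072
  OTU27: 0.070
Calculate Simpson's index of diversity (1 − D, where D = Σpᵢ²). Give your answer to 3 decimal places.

0.906

D = 0.119² + 0.107² + 0.095² + 0.11² + 0.075² + 0.11² + 0.085² + 0.092² + 0.065² + 0.072² + 0.07² = 0.01416 + 0.01145 + 0.00903 + 0.01210 + 0.00562 + 0.01210 + 0.00723 + 0.00846 + 0.00423 + 0.00518 + 0.00490 = 0.09446 (working shown to 5 dp, full precision carried).
So 1 − D = 0.90554, i.e. 0.906 to 3 decimal places.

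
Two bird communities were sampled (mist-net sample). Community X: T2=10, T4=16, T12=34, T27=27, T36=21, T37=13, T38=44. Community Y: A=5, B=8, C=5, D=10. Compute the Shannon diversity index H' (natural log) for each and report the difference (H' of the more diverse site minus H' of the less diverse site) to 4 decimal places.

Community X: N=165, proportions 0.060606, 0.09697, 0.206061, 0.163636, 0.127273, 0.078788, 0.266667, giving H' = 1.832886 (working shown to 6 dp, full precision carried).
Community Y: N=28, proportions 0.178571, 0.285714, 0.178571, 0.357143, giving H' = 1.340927.
Difference = |1.832886 − 1.340927| = 0.491959, i.e. 0.4920 to 4 decimal places.

0.4920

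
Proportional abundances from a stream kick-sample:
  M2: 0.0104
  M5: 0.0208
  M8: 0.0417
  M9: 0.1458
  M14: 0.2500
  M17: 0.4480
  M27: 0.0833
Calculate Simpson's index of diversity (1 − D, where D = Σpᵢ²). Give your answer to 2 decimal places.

D = 0.0104² + 0.0208² + 0.0417² + 0.1458² + 0.25² + 0.448² + 0.0833² = 0.0001 + 0.0004 + 0.0017 + 0.0213 + 0.0625 + 0.2007 + 0.0069 = 0.2937 (working shown to 4 dp, full precision carried).
So 1 − D = 0.7063, i.e. 0.71 to 2 decimal places.

0.71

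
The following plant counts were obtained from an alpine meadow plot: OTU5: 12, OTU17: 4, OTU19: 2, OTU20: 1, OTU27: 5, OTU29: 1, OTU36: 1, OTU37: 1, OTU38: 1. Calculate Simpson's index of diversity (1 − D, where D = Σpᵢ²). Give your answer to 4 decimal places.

0.7526

Total N = 12+4+2+1+5+1+1+1+1 = 28, so the proportions are 0.4285714, 0.1428571, 0.0714286, 0.0357143, 0.1785714, 0.0357143, 0.0357143, 0.0357143, 0.0357143 (working shown to 7 dp, full precision carried).
D = 0.4285714² + 0.1428571² + 0.0714286² + 0.0357143² + 0.1785714² + 0.0357143² + 0.0357143² + 0.0357143² + 0.0357143² = 0.1836735 + 0.0204082 + 0.0051020 + 0.0012755 + 0.0318878 + 0.0012755 + 0.0012755 + 0.0012755 + 0.0012755 = 0.2474490.
So 1 − D = 0.7525510, i.e. 0.7526 to 4 decimal places.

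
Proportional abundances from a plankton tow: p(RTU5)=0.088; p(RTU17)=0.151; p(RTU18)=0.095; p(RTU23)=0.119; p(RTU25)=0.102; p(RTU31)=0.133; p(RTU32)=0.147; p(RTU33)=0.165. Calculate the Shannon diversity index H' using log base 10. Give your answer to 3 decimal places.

0.893

Each pᵢ log₁₀ pᵢ term (working shown to 5 dp, full precision carried): 0.088×(-1.05552)=-0.09289, 0.151×(-0.82102)=-0.12397, 0.095×(-1.02228)=-0.09712, 0.119×(-0.92445)=-0.11001, 0.102×(-0.99140)=-0.10112, 0.133×(-0.87615)=-0.11653, 0.147×(-0.83268)=-0.12240, 0.165×(-0.78252)=-0.12912.
Sum = -0.89316, so H' = 0.893.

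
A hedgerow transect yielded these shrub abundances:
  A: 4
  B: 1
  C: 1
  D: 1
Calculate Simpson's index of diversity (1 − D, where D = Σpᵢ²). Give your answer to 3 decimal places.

0.612

Total N = 4+1+1+1 = 7, so the proportions are 0.57143, 0.14286, 0.14286, 0.14286 (working shown to 5 dp, full precision carried).
D = 0.57143² + 0.14286² + 0.14286² + 0.14286² = 0.32653 + 0.02041 + 0.02041 + 0.02041 = 0.38776.
So 1 − D = 0.61224, i.e. 0.612 to 3 decimal places.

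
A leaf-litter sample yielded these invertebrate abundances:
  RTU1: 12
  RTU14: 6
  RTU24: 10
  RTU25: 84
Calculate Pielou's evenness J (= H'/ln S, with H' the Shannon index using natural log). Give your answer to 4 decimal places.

0.5970

Total N = 12+6+10+84 = 112, so the proportions are 0.107143, 0.053571, 0.089286, 0.75 (working shown to 6 dp, full precision carried).
H' = −Σ pᵢ ln pᵢ = −((-0.239313) + (-0.156790) + (-0.215707) + (-0.215762)) = 0.827571.
With S = 4 species, ln S = 1.386294, so J = 0.827571/1.386294 = 0.596966, i.e. 0.5970 to 4 decimal places.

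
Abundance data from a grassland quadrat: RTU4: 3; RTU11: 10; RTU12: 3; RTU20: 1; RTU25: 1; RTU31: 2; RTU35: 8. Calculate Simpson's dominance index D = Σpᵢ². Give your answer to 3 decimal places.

Total N = 3+10+3+1+1+2+8 = 28, so the proportions are 0.10714, 0.35714, 0.10714, 0.03571, 0.03571, 0.07143, 0.28571 (working shown to 5 dp, full precision carried).
D = 0.10714² + 0.35714² + 0.10714² + 0.03571² + 0.03571² + 0.07143² + 0.28571² = 0.01148 + 0.12755 + 0.01148 + 0.00128 + 0.00128 + 0.00510 + 0.08163 = 0.23980.
To 3 decimal places, D = 0.240.

0.240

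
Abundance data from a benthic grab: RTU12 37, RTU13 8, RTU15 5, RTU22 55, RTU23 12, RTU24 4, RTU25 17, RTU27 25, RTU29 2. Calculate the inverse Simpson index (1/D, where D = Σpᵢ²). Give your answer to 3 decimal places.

4.896

Total N = 37+8+5+55+12+4+17+25+2 = 165, so the proportions are 0.2242424, 0.0484848, 0.030303, 0.3333333, 0.0727273, 0.0242424, 0.1030303, 0.1515152, 0.0121212 (working shown to 7 dp, full precision carried).
D = 0.2242424² + 0.0484848² + 0.030303² + 0.3333333² + 0.0727273² + 0.0242424² + 0.1030303² + 0.1515152² + 0.0121212² = 0.0502847 + 0.0023508 + 0.0009183 + 0.1111111 + 0.0052893 + 0.0005877 + 0.0106152 + 0.0229568 + 0.0001469 = 0.2042608.
So 1/D = 4.89570, i.e. 4.896 to 3 decimal places.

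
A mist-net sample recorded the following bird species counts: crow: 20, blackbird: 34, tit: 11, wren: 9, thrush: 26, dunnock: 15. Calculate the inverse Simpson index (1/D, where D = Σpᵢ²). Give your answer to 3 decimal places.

Total N = 20+34+11+9+26+15 = 115, so the proportions are 0.173913, 0.2956522, 0.0956522, 0.0782609, 0.226087, 0.1304348 (working shown to 7 dp, full precision carried).
D = 0.173913² + 0.2956522² + 0.0956522² + 0.0782609² + 0.226087² + 0.1304348² = 0.0302457 + 0.0874102 + 0.0091493 + 0.0061248 + 0.0511153 + 0.0170132 = 0.2010586.
So 1/D = 4.97367, i.e. 4.974 to 3 decimal places.

4.974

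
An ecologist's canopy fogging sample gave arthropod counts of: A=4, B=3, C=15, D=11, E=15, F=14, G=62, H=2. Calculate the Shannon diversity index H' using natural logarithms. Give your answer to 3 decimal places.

Total N = 4+3+15+11+15+14+62+2 = 126, so the proportions are 0.03175, 0.02381, 0.11905, 0.0873, 0.11905, 0.11111, 0.49206, 0.01587 (working shown to 5 dp, full precision carried).
Each pᵢ ln pᵢ term: 0.03175×(-3.44999)=-0.10952, 0.02381×(-3.73767)=-0.08899, 0.11905×(-2.12823)=-0.25336, 0.0873×(-2.43839)=-0.21288, 0.11905×(-2.12823)=-0.25336, 0.11111×(-2.19722)=-0.24414, 0.49206×(-0.70915)=-0.34895, 0.01587×(-4.14313)=-0.06576.
Sum = -1.57696, so H' = 1.577.

1.577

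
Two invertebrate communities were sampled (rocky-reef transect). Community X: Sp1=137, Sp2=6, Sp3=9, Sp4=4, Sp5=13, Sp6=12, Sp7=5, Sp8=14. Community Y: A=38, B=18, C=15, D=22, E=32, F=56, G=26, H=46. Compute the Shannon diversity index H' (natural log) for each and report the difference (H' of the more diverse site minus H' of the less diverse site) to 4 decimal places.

Community X: N=200, proportions 0.685, 0.03, 0.045, 0.02, 0.065, 0.06, 0.025, 0.07, giving H' = 1.2069906 (working shown to 7 dp, full precision carried).
Community Y: N=253, proportions 0.1501976, 0.0711462, 0.0592885, 0.0869565, 0.1264822, 0.2213439, 0.1027668, 0.1818182, giving H' = 1.9917693.
Difference = |1.2069906 − 1.9917693| = 0.7847787, i.e. 0.7848 to 4 decimal places.

0.7848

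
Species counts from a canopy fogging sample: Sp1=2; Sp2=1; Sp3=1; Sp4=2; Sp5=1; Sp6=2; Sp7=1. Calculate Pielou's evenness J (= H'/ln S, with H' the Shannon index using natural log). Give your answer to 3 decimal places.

Total N = 2+1+1+2+1+2+1 = 10, so the proportions are 0.2, 0.1, 0.1, 0.2, 0.1, 0.2, 0.1 (working shown to 5 dp, full precision carried).
H' = −Σ pᵢ ln pᵢ = −((-0.32189) + (-0.23026) + (-0.23026) + (-0.32189) + (-0.23026) + (-0.32189) + (-0.23026)) = 1.88670.
With S = 7 species, ln S = 1.94591, so J = 1.88670/1.94591 = 0.96957, i.e. 0.970 to 3 decimal places.

0.970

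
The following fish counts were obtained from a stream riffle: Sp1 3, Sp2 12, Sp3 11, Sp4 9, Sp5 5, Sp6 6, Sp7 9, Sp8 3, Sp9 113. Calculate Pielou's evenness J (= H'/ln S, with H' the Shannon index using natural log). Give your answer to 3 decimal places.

Total N = 3+12+11+9+5+6+9+3+113 = 171, so the proportions are 0.01754, 0.07018, 0.06433, 0.05263, 0.02924, 0.03509, 0.05263, 0.01754, 0.66082 (working shown to 5 dp, full precision carried).
H' = −Σ pᵢ ln pᵢ = −((-0.07093) + (-0.18644) + (-0.17650) + (-0.15497) + (-0.10328) + (-0.11754) + (-0.15497) + (-0.07093) + (-0.27376)) = 1.30932.
With S = 9 species, ln S = 2.19722, so J = 1.30932/2.19722 = 0.59590, i.e. 0.596 to 3 decimal places.

0.596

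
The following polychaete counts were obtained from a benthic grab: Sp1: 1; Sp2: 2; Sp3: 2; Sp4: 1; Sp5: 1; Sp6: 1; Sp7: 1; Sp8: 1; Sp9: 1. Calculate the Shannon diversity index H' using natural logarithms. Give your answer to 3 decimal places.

2.146

Total N = 1+2+2+1+1+1+1+1+1 = 11, so the proportions are 0.09091, 0.18182, 0.18182, 0.09091, 0.09091, 0.09091, 0.09091, 0.09091, 0.09091 (working shown to 5 dp, full precision carried).
Each pᵢ ln pᵢ term: 0.09091×(-2.39790)=-0.21799, 0.18182×(-1.70475)=-0.30995, 0.18182×(-1.70475)=-0.30995, 0.09091×(-2.39790)=-0.21799, 0.09091×(-2.39790)=-0.21799, 0.09091×(-2.39790)=-0.21799, 0.09091×(-2.39790)=-0.21799, 0.09091×(-2.39790)=-0.21799, 0.09091×(-2.39790)=-0.21799.
Sum = -2.14584, so H' = 2.146.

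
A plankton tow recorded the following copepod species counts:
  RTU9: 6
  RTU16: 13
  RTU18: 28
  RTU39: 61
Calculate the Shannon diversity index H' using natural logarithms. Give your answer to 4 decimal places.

Total N = 6+13+28+61 = 108, so the proportions are 0.055556, 0.12037, 0.259259, 0.564815 (working shown to 6 dp, full precision carried).
Each pᵢ ln pᵢ term: 0.055556×(-2.890372)=-0.160576, 0.12037×(-2.117182)=-0.254846, 0.259259×(-1.349927)=-0.349981, 0.564815×(-0.571257)=-0.322655.
Sum = -1.088058, so H' = 1.0881.

1.0881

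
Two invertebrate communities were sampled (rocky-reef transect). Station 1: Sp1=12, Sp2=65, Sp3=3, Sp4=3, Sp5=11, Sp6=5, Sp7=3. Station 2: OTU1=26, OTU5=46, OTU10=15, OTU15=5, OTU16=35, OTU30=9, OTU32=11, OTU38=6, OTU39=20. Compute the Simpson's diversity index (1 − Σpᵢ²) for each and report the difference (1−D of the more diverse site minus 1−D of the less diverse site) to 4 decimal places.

0.2727

Station 1: N=102, proportions 0.117647, 0.637255, 0.029412, 0.029412, 0.107843, 0.04902, 0.029412, giving 1−D = 0.563437 (working shown to 6 dp, full precision carried).
Station 2: N=173, proportions 0.150289, 0.265896, 0.086705, 0.028902, 0.202312, 0.052023, 0.063584, 0.034682, 0.115607, giving 1−D = 0.836112.
Difference = |0.563437 − 0.836112| = 0.272675, i.e. 0.2727 to 4 decimal places.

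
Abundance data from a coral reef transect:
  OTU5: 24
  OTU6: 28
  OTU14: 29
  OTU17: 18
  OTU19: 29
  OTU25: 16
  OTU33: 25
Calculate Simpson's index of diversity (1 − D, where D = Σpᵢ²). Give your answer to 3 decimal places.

0.851

Total N = 24+28+29+18+29+16+25 = 169, so the proportions are 0.14201, 0.16568, 0.1716, 0.10651, 0.1716, 0.09467, 0.14793 (working shown to 5 dp, full precision carried).
D = 0.14201² + 0.16568² + 0.1716² + 0.10651² + 0.1716² + 0.09467² + 0.14793² = 0.02017 + 0.02745 + 0.02945 + 0.01134 + 0.02945 + 0.00896 + 0.02188 = 0.14870.
So 1 − D = 0.85130, i.e. 0.851 to 3 decimal places.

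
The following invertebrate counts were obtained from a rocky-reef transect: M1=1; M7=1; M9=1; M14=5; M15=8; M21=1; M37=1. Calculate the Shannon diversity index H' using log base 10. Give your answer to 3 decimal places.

Total N = 1+1+1+5+8+1+1 = 18, so the proportions are 0.05556, 0.05556, 0.05556, 0.27778, 0.44444, 0.05556, 0.05556 (working shown to 5 dp, full precision carried).
Each pᵢ log₁₀ pᵢ term: 0.05556×(-1.25527)=-0.06974, 0.05556×(-1.25527)=-0.06974, 0.05556×(-1.25527)=-0.06974, 0.27778×(-0.55630)=-0.15453, 0.44444×(-0.35218)=-0.15653, 0.05556×(-1.25527)=-0.06974, 0.05556×(-1.25527)=-0.06974.
Sum = -0.65974, so H' = 0.660.

0.660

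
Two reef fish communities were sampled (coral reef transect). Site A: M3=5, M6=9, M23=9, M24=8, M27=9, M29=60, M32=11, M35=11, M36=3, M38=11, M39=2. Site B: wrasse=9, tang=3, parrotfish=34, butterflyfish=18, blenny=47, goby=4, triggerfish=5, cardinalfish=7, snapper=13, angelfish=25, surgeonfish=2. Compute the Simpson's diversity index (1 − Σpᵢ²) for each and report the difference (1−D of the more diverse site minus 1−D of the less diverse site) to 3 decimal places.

0.059

Site A: N=138, proportions 0.03623, 0.06522, 0.06522, 0.05797, 0.06522, 0.43478, 0.07971, 0.07971, 0.02174, 0.07971, 0.01449, giving 1−D = 0.77379 (working shown to 5 dp, full precision carried).
Site B: N=167, proportions 0.05389, 0.01796, 0.20359, 0.10778, 0.28144, 0.02395, 0.02994, 0.04192, 0.07784, 0.1497, 0.01198, giving 1−D = 0.83266.
Difference = |0.77379 − 0.83266| = 0.05887, i.e. 0.059 to 3 decimal places.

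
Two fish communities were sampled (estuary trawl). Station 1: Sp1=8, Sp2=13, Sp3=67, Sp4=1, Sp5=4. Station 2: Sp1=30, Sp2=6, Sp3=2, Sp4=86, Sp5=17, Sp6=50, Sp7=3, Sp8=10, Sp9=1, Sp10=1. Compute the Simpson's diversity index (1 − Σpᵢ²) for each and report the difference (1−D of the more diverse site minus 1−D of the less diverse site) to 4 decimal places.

0.2831

Station 1: N=93, proportions 0.0860215, 0.1397849, 0.7204301, 0.0107527, 0.0430108, giving 1−D = 0.4520754 (working shown to 7 dp, full precision carried).
Station 2: N=206, proportions 0.1456311, 0.0291262, 0.0097087, 0.4174757, 0.0825243, 0.2427184, 0.0145631, 0.0485437, 0.0048544, 0.0048544, giving 1−D = 0.7352248.
Difference = |0.4520754 − 0.7352248| = 0.2831494, i.e. 0.2831 to 4 decimal places.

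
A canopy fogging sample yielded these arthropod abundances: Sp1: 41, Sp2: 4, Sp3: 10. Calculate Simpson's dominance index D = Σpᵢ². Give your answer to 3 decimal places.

0.594

Total N = 41+4+10 = 55, so the proportions are 0.74545, 0.07273, 0.18182 (working shown to 5 dp, full precision carried).
D = 0.74545² + 0.07273² + 0.18182² = 0.55570 + 0.00529 + 0.03306 = 0.59405.
To 3 decimal places, D = 0.594.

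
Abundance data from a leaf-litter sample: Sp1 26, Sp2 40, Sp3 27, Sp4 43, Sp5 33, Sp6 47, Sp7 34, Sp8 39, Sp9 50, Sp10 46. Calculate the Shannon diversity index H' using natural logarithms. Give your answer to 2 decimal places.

Total N = 26+40+27+43+33+47+34+39+50+46 = 385, so the proportions are 0.0675, 0.1039, 0.0701, 0.1117, 0.0857, 0.1221, 0.0883, 0.1013, 0.1299, 0.1195 (working shown to 4 dp, full precision carried).
Each pᵢ ln pᵢ term: 0.0675×(-2.6951)=-0.1820, 0.1039×(-2.2644)=-0.2353, 0.0701×(-2.6574)=-0.1864, 0.1117×(-2.1920)=-0.2448, 0.0857×(-2.4567)=-0.2106, 0.1221×(-2.1031)=-0.2567, 0.0883×(-2.4269)=-0.2143, 0.1013×(-2.2897)=-0.2319, 0.1299×(-2.0412)=-0.2651, 0.1195×(-2.1246)=-0.2538.
Sum = -2.2810, so H' = 2.28.

2.28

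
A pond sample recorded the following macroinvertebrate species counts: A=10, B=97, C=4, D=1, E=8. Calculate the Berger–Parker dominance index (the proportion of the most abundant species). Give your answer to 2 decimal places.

0.81

Total N = 10+97+4+1+8 = 120, so the proportions are 0.0833, 0.8083, 0.0333, 0.0083, 0.0667 (working shown to 4 dp, full precision carried).
The largest proportion is 0.8083, i.e. d = 0.81 to 2 decimal places.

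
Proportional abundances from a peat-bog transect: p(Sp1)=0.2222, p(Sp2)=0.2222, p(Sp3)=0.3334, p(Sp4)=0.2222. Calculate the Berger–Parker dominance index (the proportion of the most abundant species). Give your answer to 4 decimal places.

0.3334

The largest proportion is 0.3334, i.e. d = 0.3334 to 4 decimal places.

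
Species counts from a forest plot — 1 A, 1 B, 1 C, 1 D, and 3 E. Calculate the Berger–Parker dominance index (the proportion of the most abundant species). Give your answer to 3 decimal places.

0.429

Total N = 1+1+1+1+3 = 7, so the proportions are 0.14286, 0.14286, 0.14286, 0.14286, 0.42857 (working shown to 5 dp, full precision carried).
The largest proportion is 0.42857, i.e. d = 0.429 to 3 decimal places.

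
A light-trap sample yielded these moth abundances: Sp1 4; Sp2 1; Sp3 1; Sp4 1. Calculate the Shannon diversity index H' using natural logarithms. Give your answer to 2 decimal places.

1.15

Total N = 4+1+1+1 = 7, so the proportions are 0.5714, 0.1429, 0.1429, 0.1429 (working shown to 4 dp, full precision carried).
Each pᵢ ln pᵢ term: 0.5714×(-0.5596)=-0.3198, 0.1429×(-1.9459)=-0.2780, 0.1429×(-1.9459)=-0.2780, 0.1429×(-1.9459)=-0.2780.
Sum = -1.1537, so H' = 1.15.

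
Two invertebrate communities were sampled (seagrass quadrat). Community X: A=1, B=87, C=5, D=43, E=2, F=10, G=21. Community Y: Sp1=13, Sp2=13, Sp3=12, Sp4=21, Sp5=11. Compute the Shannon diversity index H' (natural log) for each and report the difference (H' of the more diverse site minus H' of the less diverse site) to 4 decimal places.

0.2761

Community X: N=169, proportions 0.005917, 0.514793, 0.029586, 0.254438, 0.011834, 0.059172, 0.12426, giving H' = 1.303509 (working shown to 6 dp, full precision carried).
Community Y: N=70, proportions 0.185714, 0.185714, 0.171429, 0.3, 0.157143, giving H' = 1.579647.
Difference = |1.303509 − 1.579647| = 0.276138, i.e. 0.2761 to 4 decimal places.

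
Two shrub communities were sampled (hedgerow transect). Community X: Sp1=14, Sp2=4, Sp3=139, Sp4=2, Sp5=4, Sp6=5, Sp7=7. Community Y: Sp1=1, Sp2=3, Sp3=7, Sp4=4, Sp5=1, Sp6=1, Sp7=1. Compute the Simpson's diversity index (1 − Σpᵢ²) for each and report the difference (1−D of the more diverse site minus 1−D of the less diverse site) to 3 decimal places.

0.400

Community X: N=175, proportions 0.08, 0.02286, 0.79429, 0.01143, 0.02286, 0.02857, 0.04, giving 1−D = 0.35912 (working shown to 5 dp, full precision carried).
Community Y: N=18, proportions 0.05556, 0.16667, 0.38889, 0.22222, 0.05556, 0.05556, 0.05556, giving 1−D = 0.75926.
Difference = |0.35912 − 0.75926| = 0.40014, i.e. 0.400 to 3 decimal places.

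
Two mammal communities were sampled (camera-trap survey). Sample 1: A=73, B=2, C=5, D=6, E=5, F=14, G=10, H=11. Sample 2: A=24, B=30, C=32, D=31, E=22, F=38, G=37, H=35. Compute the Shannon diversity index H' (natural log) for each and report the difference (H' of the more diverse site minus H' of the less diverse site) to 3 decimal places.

0.623

Sample 1: N=126, proportions 0.579365, 0.015873, 0.039683, 0.047619, 0.039683, 0.111111, 0.079365, 0.087302, giving H' = 1.441169 (working shown to 6 dp, full precision carried).
Sample 2: N=249, proportions 0.096386, 0.120482, 0.128514, 0.124498, 0.088353, 0.15261, 0.148594, 0.140562, giving H' = 2.063884.
Difference = |1.441169 − 2.063884| = 0.622715, i.e. 0.623 to 3 decimal places.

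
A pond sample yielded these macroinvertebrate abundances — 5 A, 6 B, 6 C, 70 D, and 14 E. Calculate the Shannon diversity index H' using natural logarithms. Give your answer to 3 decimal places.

1.012

Total N = 5+6+6+70+14 = 101, so the proportions are 0.0495, 0.05941, 0.05941, 0.69307, 0.13861 (working shown to 5 dp, full precision carried).
Each pᵢ ln pᵢ term: 0.0495×(-3.00568)=-0.14880, 0.05941×(-2.82336)=-0.16772, 0.05941×(-2.82336)=-0.16772, 0.69307×(-0.36663)=-0.25410, 0.13861×(-1.97606)=-0.27391.
Sum = -1.01225, so H' = 1.012.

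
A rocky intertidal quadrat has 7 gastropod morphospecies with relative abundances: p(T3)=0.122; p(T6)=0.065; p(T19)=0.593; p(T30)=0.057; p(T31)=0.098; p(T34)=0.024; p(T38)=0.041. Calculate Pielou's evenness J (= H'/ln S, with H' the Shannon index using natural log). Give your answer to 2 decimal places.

0.70

H' = −Σ pᵢ ln pᵢ = −((-0.2567) + (-0.1777) + (-0.3099) + (-0.1633) + (-0.2276) + (-0.0895) + (-0.1310)) = 1.3556 (working shown to 4 dp, full precision carried).
With S = 7 species, ln S = 1.9459, so J = 1.3556/1.9459 = 0.6966, i.e. 0.70 to 2 decimal places.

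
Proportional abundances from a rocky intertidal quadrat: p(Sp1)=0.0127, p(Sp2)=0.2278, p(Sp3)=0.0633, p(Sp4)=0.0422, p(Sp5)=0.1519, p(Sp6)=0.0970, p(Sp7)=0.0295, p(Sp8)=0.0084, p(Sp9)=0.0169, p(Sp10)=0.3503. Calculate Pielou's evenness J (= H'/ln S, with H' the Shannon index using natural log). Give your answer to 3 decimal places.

0.779

H' = −Σ pᵢ ln pᵢ = −((-0.05545) + (-0.33698) + (-0.17470) + (-0.13358) + (-0.28626) + (-0.22631) + (-0.10394) + (-0.04015) + (-0.06896) + (-0.36745)) = 1.79377 (working shown to 5 dp, full precision carried).
With S = 10 species, ln S = 2.30259, so J = 1.79377/2.30259 = 0.77903, i.e. 0.779 to 3 decimal places.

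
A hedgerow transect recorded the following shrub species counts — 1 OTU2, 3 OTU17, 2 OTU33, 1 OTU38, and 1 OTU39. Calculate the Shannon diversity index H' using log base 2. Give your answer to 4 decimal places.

2.1556

Total N = 1+3+2+1+1 = 8, so the proportions are 0.125, 0.375, 0.25, 0.125, 0.125 (working shown to 6 dp, full precision carried).
Each pᵢ log₂ pᵢ term: 0.125×(-3.000000)=-0.375000, 0.375×(-1.415037)=-0.530639, 0.25×(-2.000000)=-0.500000, 0.125×(-3.000000)=-0.375000, 0.125×(-3.000000)=-0.375000.
Sum = -2.155639, so H' = 2.1556.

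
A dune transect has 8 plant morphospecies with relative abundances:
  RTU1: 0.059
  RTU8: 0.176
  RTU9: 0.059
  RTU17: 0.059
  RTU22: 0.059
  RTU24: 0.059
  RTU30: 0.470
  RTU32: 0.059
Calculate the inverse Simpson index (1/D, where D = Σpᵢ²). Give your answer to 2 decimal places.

3.67

D = 0.059² + 0.176² + 0.059² + 0.059² + 0.059² + 0.059² + 0.47² + 0.059² = 0.003481 + 0.030976 + 0.003481 + 0.003481 + 0.003481 + 0.003481 + 0.220900 + 0.003481 = 0.272762 (working shown to 6 dp, full precision carried).
So 1/D = 3.6662, i.e. 3.67 to 2 decimal places.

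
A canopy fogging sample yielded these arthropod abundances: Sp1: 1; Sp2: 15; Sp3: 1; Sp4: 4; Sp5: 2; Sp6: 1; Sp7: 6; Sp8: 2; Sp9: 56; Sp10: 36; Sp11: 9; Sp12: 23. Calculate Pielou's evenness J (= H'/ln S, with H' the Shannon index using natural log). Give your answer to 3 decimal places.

Total N = 1+15+1+4+2+1+6+2+56+36+9+23 = 156, so the proportions are 0.00641, 0.09615, 0.00641, 0.02564, 0.01282, 0.00641, 0.03846, 0.01282, 0.35897, 0.23077, 0.05769, 0.14744 (working shown to 5 dp, full precision carried).
H' = −Σ pᵢ ln pᵢ = −((-0.03237) + (-0.22517) + (-0.03237) + (-0.09394) + (-0.05586) + (-0.03237) + (-0.12531) + (-0.05586) + (-0.36777) + (-0.33839) + (-0.16457) + (-0.28225)) = 1.80622.
With S = 12 species, ln S = 2.48491, so J = 1.80622/2.48491 = 0.72688, i.e. 0.727 to 3 decimal places.

0.727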